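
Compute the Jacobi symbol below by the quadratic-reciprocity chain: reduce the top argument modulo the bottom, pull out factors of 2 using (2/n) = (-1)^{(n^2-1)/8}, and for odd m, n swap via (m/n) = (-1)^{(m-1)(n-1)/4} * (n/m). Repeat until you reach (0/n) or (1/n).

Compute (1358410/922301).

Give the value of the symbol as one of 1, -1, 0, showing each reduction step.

1

(1358410/922301) = (436109/922301)   [reduce mod 922301]
reciprocity: (436109/922301) = +1·(922301/436109) since 436109 mod 4 = 1, 922301 mod 4 = 1; sign now +1
(922301/436109) = (50083/436109)   [reduce mod 436109]
reciprocity: (50083/436109) = +1·(436109/50083) since 50083 mod 4 = 3, 436109 mod 4 = 1; sign now +1
(436109/50083) = (35445/50083)   [reduce mod 50083]
reciprocity: (35445/50083) = +1·(50083/35445) since 35445 mod 4 = 1, 50083 mod 4 = 3; sign now +1
(50083/35445) = (14638/35445)   [reduce mod 35445]
14638 = 2^1·7319; (2/35445) = -1 since 35445 mod 8 = 5, so (14638/35445) = (-1)^1·(7319/35445); sign now -1
reciprocity: (7319/35445) = +1·(35445/7319) since 7319 mod 4 = 3, 35445 mod 4 = 1; sign now -1
(35445/7319) = (6169/7319)   [reduce mod 7319]
reciprocity: (6169/7319) = +1·(7319/6169) since 6169 mod 4 = 1, 7319 mod 4 = 3; sign now -1
(7319/6169) = (1150/6169)   [reduce mod 6169]
1150 = 2^1·575; (2/6169) = +1 since 6169 mod 8 = 1, so (1150/6169) = (+1)^1·(575/6169); sign now -1
reciprocity: (575/6169) = +1·(6169/575) since 575 mod 4 = 3, 6169 mod 4 = 1; sign now -1
(6169/575) = (419/575)   [reduce mod 575]
reciprocity: (419/575) = -1·(575/419) since 419 mod 4 = 3, 575 mod 4 = 3; sign now +1
(575/419) = (156/419)   [reduce mod 419]
156 = 2^2·39; (2/419) = -1 since 419 mod 8 = 3, so (156/419) = (-1)^2·(39/419); sign now +1
reciprocity: (39/419) = -1·(419/39) since 39 mod 4 = 3, 419 mod 4 = 3; sign now -1
(419/39) = (29/39)   [reduce mod 39]
reciprocity: (29/39) = +1·(39/29) since 29 mod 4 = 1, 39 mod 4 = 3; sign now -1
(39/29) = (10/29)   [reduce mod 29]
10 = 2^1·5; (2/29) = -1 since 29 mod 8 = 5, so (10/29) = (-1)^1·(5/29); sign now +1
reciprocity: (5/29) = +1·(29/5) since 5 mod 4 = 1, 29 mod 4 = 1; sign now +1
(29/5) = (4/5)   [reduce mod 5]
4 = 2^2·1; (2/5) = -1 since 5 mod 8 = 5, so (4/5) = (-1)^2·(1/5); sign now +1
(1/5) = 1; final value = sign = +1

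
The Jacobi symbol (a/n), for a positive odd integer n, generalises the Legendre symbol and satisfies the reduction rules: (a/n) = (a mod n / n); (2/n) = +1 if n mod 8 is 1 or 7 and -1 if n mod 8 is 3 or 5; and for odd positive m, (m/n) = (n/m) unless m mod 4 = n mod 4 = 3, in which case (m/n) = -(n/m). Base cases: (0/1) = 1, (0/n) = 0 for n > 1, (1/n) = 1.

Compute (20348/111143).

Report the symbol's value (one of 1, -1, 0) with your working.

-1

20348 = 2^2·5087; (2/111143) = +1 since 111143 mod 8 = 7, so (20348/111143) = (+1)^2·(5087/111143); sign now +1
reciprocity: (5087/111143) = -1·(111143/5087) since 5087 mod 4 = 3, 111143 mod 4 = 3; sign now -1
(111143/5087) = (4316/5087)   [reduce mod 5087]
4316 = 2^2·1079; (2/5087) = +1 since 5087 mod 8 = 7, so (4316/5087) = (+1)^2·(1079/5087); sign now -1
reciprocity: (1079/5087) = -1·(5087/1079) since 1079 mod 4 = 3, 5087 mod 4 = 3; sign now +1
(5087/1079) = (771/1079)   [reduce mod 1079]
reciprocity: (771/1079) = -1·(1079/771) since 771 mod 4 = 3, 1079 mod 4 = 3; sign now -1
(1079/771) = (308/771)   [reduce mod 771]
308 = 2^2·77; (2/771) = -1 since 771 mod 8 = 3, so (308/771) = (-1)^2·(77/771); sign now -1
reciprocity: (77/771) = +1·(771/77) since 77 mod 4 = 1, 771 mod 4 = 3; sign now -1
(771/77) = (1/77)   [reduce mod 77]
(1/77) = 1; final value = sign = -1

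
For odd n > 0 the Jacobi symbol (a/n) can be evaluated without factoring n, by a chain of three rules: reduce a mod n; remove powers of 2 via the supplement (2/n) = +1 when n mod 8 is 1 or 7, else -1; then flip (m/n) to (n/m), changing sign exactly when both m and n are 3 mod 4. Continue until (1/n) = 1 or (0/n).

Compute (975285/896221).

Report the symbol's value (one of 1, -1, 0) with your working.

(975285/896221): 975285 mod 896221 = 79064, so (975285/896221) = (79064/896221)
factor out 2^3: 79064 = 2^3·9883; with 896221 mod 8 = 5, (2/896221) = -1; sign now -1; continue with (9883/896221)
flip (9883/896221) -> (896221/9883): both odd, 9883 mod 4 = 3, 896221 mod 4 = 1, so the flip contributes +1; sign now -1
(896221/9883): 896221 mod 9883 = 6751, so (896221/9883) = (6751/9883)
flip (6751/9883) -> (9883/6751): both odd, 6751 mod 4 = 3, 9883 mod 4 = 3, so the flip contributes -1; sign now +1
(9883/6751): 9883 mod 6751 = 3132, so (9883/6751) = (3132/6751)
factor out 2^2: 3132 = 2^2·783; with 6751 mod 8 = 7, (2/6751) = +1; sign now +1; continue with (783/6751)
flip (783/6751) -> (6751/783): both odd, 783 mod 4 = 3, 6751 mod 4 = 3, so the flip contributes -1; sign now -1
(6751/783): 6751 mod 783 = 487, so (6751/783) = (487/783)
flip (487/783) -> (783/487): both odd, 487 mod 4 = 3, 783 mod 4 = 3, so the flip contributes -1; sign now +1
(783/487): 783 mod 487 = 296, so (783/487) = (296/487)
factor out 2^3: 296 = 2^3·37; with 487 mod 8 = 7, (2/487) = +1; sign now +1; continue with (37/487)
flip (37/487) -> (487/37): both odd, 37 mod 4 = 1, 487 mod 4 = 3, so the flip contributes +1; sign now +1
(487/37): 487 mod 37 = 6, so (487/37) = (6/37)
factor out 2^1: 6 = 2^1·3; with 37 mod 8 = 5, (2/37) = -1; sign now -1; continue with (3/37)
flip (3/37) -> (37/3): both odd, 3 mod 4 = 3, 37 mod 4 = 1, so the flip contributes +1; sign now -1
(37/3): 37 mod 3 = 1, so (37/3) = (1/3)
reached (1/3) = 1, so the symbol is -1

-1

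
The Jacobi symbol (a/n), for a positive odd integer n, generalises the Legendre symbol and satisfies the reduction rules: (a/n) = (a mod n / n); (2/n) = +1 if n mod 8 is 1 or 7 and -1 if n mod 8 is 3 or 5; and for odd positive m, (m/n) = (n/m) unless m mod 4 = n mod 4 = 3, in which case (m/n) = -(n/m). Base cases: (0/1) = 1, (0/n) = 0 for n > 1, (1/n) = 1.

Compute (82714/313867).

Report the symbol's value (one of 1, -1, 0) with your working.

1

factor out 2^1: 82714 = 2^1·41357; with 313867 mod 8 = 3, (2/313867) = -1; sign now -1; continue with (41357/313867)
flip (41357/313867) -> (313867/41357): both odd, 41357 mod 4 = 1, 313867 mod 4 = 3, so the flip contributes +1; sign now -1
(313867/41357): 313867 mod 41357 = 24368, so (313867/41357) = (24368/41357)
factor out 2^4: 24368 = 2^4·1523; with 41357 mod 8 = 5, (2/41357) = -1; sign now -1; continue with (1523/41357)
flip (1523/41357) -> (41357/1523): both odd, 1523 mod 4 = 3, 41357 mod 4 = 1, so the flip contributes +1; sign now -1
(41357/1523): 41357 mod 1523 = 236, so (41357/1523) = (236/1523)
factor out 2^2: 236 = 2^2·59; with 1523 mod 8 = 3, (2/1523) = -1; sign now -1; continue with (59/1523)
flip (59/1523) -> (1523/59): both odd, 59 mod 4 = 3, 1523 mod 4 = 3, so the flip contributes -1; sign now +1
(1523/59): 1523 mod 59 = 48, so (1523/59) = (48/59)
factor out 2^4: 48 = 2^4·3; with 59 mod 8 = 3, (2/59) = -1; sign now +1; continue with (3/59)
flip (3/59) -> (59/3): both odd, 3 mod 4 = 3, 59 mod 4 = 3, so the flip contributes -1; sign now -1
(59/3): 59 mod 3 = 2, so (59/3) = (2/3)
factor out 2^1: 2 = 2^1·1; with 3 mod 8 = 3, (2/3) = -1; sign now +1; continue with (1/3)
reached (1/3) = 1, so the symbol is +1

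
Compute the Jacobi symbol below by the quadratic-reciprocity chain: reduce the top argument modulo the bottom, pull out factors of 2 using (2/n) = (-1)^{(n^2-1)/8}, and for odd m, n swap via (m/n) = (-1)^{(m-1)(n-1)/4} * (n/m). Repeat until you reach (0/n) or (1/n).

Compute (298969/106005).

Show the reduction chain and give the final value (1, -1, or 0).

(298969/106005) = (86959/106005)   [reduce mod 106005]
reciprocity: (86959/106005) = +1·(106005/86959) since 86959 mod 4 = 3, 106005 mod 4 = 1; sign now +1
(106005/86959) = (19046/86959)   [reduce mod 86959]
19046 = 2^1·9523; (2/86959) = +1 since 86959 mod 8 = 7, so (19046/86959) = (+1)^1·(9523/86959); sign now +1
reciprocity: (9523/86959) = -1·(86959/9523) since 9523 mod 4 = 3, 86959 mod 4 = 3; sign now -1
(86959/9523) = (1252/9523)   [reduce mod 9523]
1252 = 2^2·313; (2/9523) = -1 since 9523 mod 8 = 3, so (1252/9523) = (-1)^2·(313/9523); sign now -1
reciprocity: (313/9523) = +1·(9523/313) since 313 mod 4 = 1, 9523 mod 4 = 3; sign now -1
(9523/313) = (133/313)   [reduce mod 313]
reciprocity: (133/313) = +1·(313/133) since 133 mod 4 = 1, 313 mod 4 = 1; sign now -1
(313/133) = (47/133)   [reduce mod 133]
reciprocity: (47/133) = +1·(133/47) since 47 mod 4 = 3, 133 mod 4 = 1; sign now -1
(133/47) = (39/47)   [reduce mod 47]
reciprocity: (39/47) = -1·(47/39) since 39 mod 4 = 3, 47 mod 4 = 3; sign now +1
(47/39) = (8/39)   [reduce mod 39]
8 = 2^3·1; (2/39) = +1 since 39 mod 8 = 7, so (8/39) = (+1)^3·(1/39); sign now +1
(1/39) = 1; final value = sign = +1

1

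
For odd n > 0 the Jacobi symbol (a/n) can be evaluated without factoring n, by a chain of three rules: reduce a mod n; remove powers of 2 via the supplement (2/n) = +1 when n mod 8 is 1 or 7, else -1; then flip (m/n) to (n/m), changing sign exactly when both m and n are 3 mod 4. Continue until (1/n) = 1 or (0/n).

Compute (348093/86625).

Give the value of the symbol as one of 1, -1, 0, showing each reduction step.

(348093/86625) = (1593/86625)   [reduce mod 86625]
reciprocity: (1593/86625) = +1·(86625/1593) since 1593 mod 4 = 1, 86625 mod 4 = 1; sign now +1
(86625/1593) = (603/1593)   [reduce mod 1593]
reciprocity: (603/1593) = +1·(1593/603) since 603 mod 4 = 3, 1593 mod 4 = 1; sign now +1
(1593/603) = (387/603)   [reduce mod 603]
reciprocity: (387/603) = -1·(603/387) since 387 mod 4 = 3, 603 mod 4 = 3; sign now -1
(603/387) = (216/387)   [reduce mod 387]
216 = 2^3·27; (2/387) = -1 since 387 mod 8 = 3, so (216/387) = (-1)^3·(27/387); sign now +1
reciprocity: (27/387) = -1·(387/27) since 27 mod 4 = 3, 387 mod 4 = 3; sign now -1
(387/27) = (9/27)   [reduce mod 27]
reciprocity: (9/27) = +1·(27/9) since 9 mod 4 = 1, 27 mod 4 = 3; sign now -1
(27/9) = (0/9)   [reduce mod 9]
(0/9) = 0   [gcd(a, n) > 1]; final value = 0

0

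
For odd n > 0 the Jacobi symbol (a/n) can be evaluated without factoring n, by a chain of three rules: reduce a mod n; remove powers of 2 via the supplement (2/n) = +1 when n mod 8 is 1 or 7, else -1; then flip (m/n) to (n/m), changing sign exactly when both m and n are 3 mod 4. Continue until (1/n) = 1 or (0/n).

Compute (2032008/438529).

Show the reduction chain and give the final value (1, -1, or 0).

1

(2032008/438529): 2032008 mod 438529 = 277892, so (2032008/438529) = (277892/438529)
factor out 2^2: 277892 = 2^2·69473; with 438529 mod 8 = 1, (2/438529) = +1; sign now +1; continue with (69473/438529)
flip (69473/438529) -> (438529/69473): both odd, 69473 mod 4 = 1, 438529 mod 4 = 1, so the flip contributes +1; sign now +1
(438529/69473): 438529 mod 69473 = 21691, so (438529/69473) = (21691/69473)
flip (21691/69473) -> (69473/21691): both odd, 21691 mod 4 = 3, 69473 mod 4 = 1, so the flip contributes +1; sign now +1
(69473/21691): 69473 mod 21691 = 4400, so (69473/21691) = (4400/21691)
factor out 2^4: 4400 = 2^4·275; with 21691 mod 8 = 3, (2/21691) = -1; sign now +1; continue with (275/21691)
flip (275/21691) -> (21691/275): both odd, 275 mod 4 = 3, 21691 mod 4 = 3, so the flip contributes -1; sign now -1
(21691/275): 21691 mod 275 = 241, so (21691/275) = (241/275)
flip (241/275) -> (275/241): both odd, 241 mod 4 = 1, 275 mod 4 = 3, so the flip contributes +1; sign now -1
(275/241): 275 mod 241 = 34, so (275/241) = (34/241)
factor out 2^1: 34 = 2^1·17; with 241 mod 8 = 1, (2/241) = +1; sign now -1; continue with (17/241)
flip (17/241) -> (241/17): both odd, 17 mod 4 = 1, 241 mod 4 = 1, so the flip contributes +1; sign now -1
(241/17): 241 mod 17 = 3, so (241/17) = (3/17)
flip (3/17) -> (17/3): both odd, 3 mod 4 = 3, 17 mod 4 = 1, so the flip contributes +1; sign now -1
(17/3): 17 mod 3 = 2, so (17/3) = (2/3)
factor out 2^1: 2 = 2^1·1; with 3 mod 8 = 3, (2/3) = -1; sign now +1; continue with (1/3)
reached (1/3) = 1, so the symbol is +1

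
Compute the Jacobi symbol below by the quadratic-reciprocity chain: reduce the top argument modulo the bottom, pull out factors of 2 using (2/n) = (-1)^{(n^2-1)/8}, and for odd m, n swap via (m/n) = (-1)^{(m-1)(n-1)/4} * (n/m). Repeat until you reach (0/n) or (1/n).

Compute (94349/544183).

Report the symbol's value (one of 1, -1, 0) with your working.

-1

flip (94349/544183) -> (544183/94349): both odd, 94349 mod 4 = 1, 544183 mod 4 = 3, so the flip contributes +1; sign now +1
(544183/94349): 544183 mod 94349 = 72438, so (544183/94349) = (72438/94349)
factor out 2^1: 72438 = 2^1·36219; with 94349 mod 8 = 5, (2/94349) = -1; sign now -1; continue with (36219/94349)
flip (36219/94349) -> (94349/36219): both odd, 36219 mod 4 = 3, 94349 mod 4 = 1, so the flip contributes +1; sign now -1
(94349/36219): 94349 mod 36219 = 21911, so (94349/36219) = (21911/36219)
flip (21911/36219) -> (36219/21911): both odd, 21911 mod 4 = 3, 36219 mod 4 = 3, so the flip contributes -1; sign now +1
(36219/21911): 36219 mod 21911 = 14308, so (36219/21911) = (14308/21911)
factor out 2^2: 14308 = 2^2·3577; with 21911 mod 8 = 7, (2/21911) = +1; sign now +1; continue with (3577/21911)
flip (3577/21911) -> (21911/3577): both odd, 3577 mod 4 = 1, 21911 mod 4 = 3, so the flip contributes +1; sign now +1
(21911/3577): 21911 mod 3577 = 449, so (21911/3577) = (449/3577)
flip (449/3577) -> (3577/449): both odd, 449 mod 4 = 1, 3577 mod 4 = 1, so the flip contributes +1; sign now +1
(3577/449): 3577 mod 449 = 434, so (3577/449) = (434/449)
factor out 2^1: 434 = 2^1·217; with 449 mod 8 = 1, (2/449) = +1; sign now +1; continue with (217/449)
flip (217/449) -> (449/217): both odd, 217 mod 4 = 1, 449 mod 4 = 1, so the flip contributes +1; sign now +1
(449/217): 449 mod 217 = 15, so (449/217) = (15/217)
flip (15/217) -> (217/15): both odd, 15 mod 4 = 3, 217 mod 4 = 1, so the flip contributes +1; sign now +1
(217/15): 217 mod 15 = 7, so (217/15) = (7/15)
flip (7/15) -> (15/7): both odd, 7 mod 4 = 3, 15 mod 4 = 3, so the flip contributes -1; sign now -1
(15/7): 15 mod 7 = 1, so (15/7) = (1/7)
reached (1/7) = 1, so the symbol is -1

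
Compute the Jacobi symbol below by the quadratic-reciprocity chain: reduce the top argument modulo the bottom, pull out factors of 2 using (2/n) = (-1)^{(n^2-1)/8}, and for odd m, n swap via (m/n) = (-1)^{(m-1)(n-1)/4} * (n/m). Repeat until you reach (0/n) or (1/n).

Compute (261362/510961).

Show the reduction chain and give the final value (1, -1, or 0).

-1

factor out 2^1: 261362 = 2^1·130681; with 510961 mod 8 = 1, (2/510961) = +1; sign now +1; continue with (130681/510961)
flip (130681/510961) -> (510961/130681): both odd, 130681 mod 4 = 1, 510961 mod 4 = 1, so the flip contributes +1; sign now +1
(510961/130681): 510961 mod 130681 = 118918, so (510961/130681) = (118918/130681)
factor out 2^1: 118918 = 2^1·59459; with 130681 mod 8 = 1, (2/130681) = +1; sign now +1; continue with (59459/130681)
flip (59459/130681) -> (130681/59459): both odd, 59459 mod 4 = 3, 130681 mod 4 = 1, so the flip contributes +1; sign now +1
(130681/59459): 130681 mod 59459 = 11763, so (130681/59459) = (11763/59459)
flip (11763/59459) -> (59459/11763): both odd, 11763 mod 4 = 3, 59459 mod 4 = 3, so the flip contributes -1; sign now -1
(59459/11763): 59459 mod 11763 = 644, so (59459/11763) = (644/11763)
factor out 2^2: 644 = 2^2·161; with 11763 mod 8 = 3, (2/11763) = -1; sign now -1; continue with (161/11763)
flip (161/11763) -> (11763/161): both odd, 161 mod 4 = 1, 11763 mod 4 = 3, so the flip contributes +1; sign now -1
(11763/161): 11763 mod 161 = 10, so (11763/161) = (10/161)
factor out 2^1: 10 = 2^1·5; with 161 mod 8 = 1, (2/161) = +1; sign now -1; continue with (5/161)
flip (5/161) -> (161/5): both odd, 5 mod 4 = 1, 161 mod 4 = 1, so the flip contributes +1; sign now -1
(161/5): 161 mod 5 = 1, so (161/5) = (1/5)
reached (1/5) = 1, so the symbol is -1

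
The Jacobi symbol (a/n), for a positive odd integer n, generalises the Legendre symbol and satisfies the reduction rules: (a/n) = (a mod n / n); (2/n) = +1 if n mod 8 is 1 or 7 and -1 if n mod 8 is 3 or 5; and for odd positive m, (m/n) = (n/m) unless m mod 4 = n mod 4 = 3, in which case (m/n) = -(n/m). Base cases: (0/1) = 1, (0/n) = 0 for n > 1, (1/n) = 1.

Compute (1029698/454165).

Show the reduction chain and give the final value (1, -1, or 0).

-1

(1029698/454165): 1029698 mod 454165 = 121368, so (1029698/454165) = (121368/454165)
factor out 2^3: 121368 = 2^3·15171; with 454165 mod 8 = 5, (2/454165) = -1; sign now -1; continue with (15171/454165)
flip (15171/454165) -> (454165/15171): both odd, 15171 mod 4 = 3, 454165 mod 4 = 1, so the flip contributes +1; sign now -1
(454165/15171): 454165 mod 15171 = 14206, so (454165/15171) = (14206/15171)
factor out 2^1: 14206 = 2^1·7103; with 15171 mod 8 = 3, (2/15171) = -1; sign now +1; continue with (7103/15171)
flip (7103/15171) -> (15171/7103): both odd, 7103 mod 4 = 3, 15171 mod 4 = 3, so the flip contributes -1; sign now -1
(15171/7103): 15171 mod 7103 = 965, so (15171/7103) = (965/7103)
flip (965/7103) -> (7103/965): both odd, 965 mod 4 = 1, 7103 mod 4 = 3, so the flip contributes +1; sign now -1
(7103/965): 7103 mod 965 = 348, so (7103/965) = (348/965)
factor out 2^2: 348 = 2^2·87; with 965 mod 8 = 5, (2/965) = -1; sign now -1; continue with (87/965)
flip (87/965) -> (965/87): both odd, 87 mod 4 = 3, 965 mod 4 = 1, so the flip contributes +1; sign now -1
(965/87): 965 mod 87 = 8, so (965/87) = (8/87)
factor out 2^3: 8 = 2^3·1; with 87 mod 8 = 7, (2/87) = +1; sign now -1; continue with (1/87)
reached (1/87) = 1, so the symbol is -1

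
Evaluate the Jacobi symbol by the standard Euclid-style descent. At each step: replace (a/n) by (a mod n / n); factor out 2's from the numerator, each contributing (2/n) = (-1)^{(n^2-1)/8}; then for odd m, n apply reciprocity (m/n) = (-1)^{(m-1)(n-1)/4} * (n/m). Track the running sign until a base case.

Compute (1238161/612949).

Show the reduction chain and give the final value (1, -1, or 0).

(1238161/612949) = (12263/612949)   [reduce mod 612949]
reciprocity: (12263/612949) = +1·(612949/12263) since 12263 mod 4 = 3, 612949 mod 4 = 1; sign now +1
(612949/12263) = (12062/12263)   [reduce mod 12263]
12062 = 2^1·6031; (2/12263) = +1 since 12263 mod 8 = 7, so (12062/12263) = (+1)^1·(6031/12263); sign now +1
reciprocity: (6031/12263) = -1·(12263/6031) since 6031 mod 4 = 3, 12263 mod 4 = 3; sign now -1
(12263/6031) = (201/6031)   [reduce mod 6031]
reciprocity: (201/6031) = +1·(6031/201) since 201 mod 4 = 1, 6031 mod 4 = 3; sign now -1
(6031/201) = (1/201)   [reduce mod 201]
(1/201) = 1; final value = sign = -1

-1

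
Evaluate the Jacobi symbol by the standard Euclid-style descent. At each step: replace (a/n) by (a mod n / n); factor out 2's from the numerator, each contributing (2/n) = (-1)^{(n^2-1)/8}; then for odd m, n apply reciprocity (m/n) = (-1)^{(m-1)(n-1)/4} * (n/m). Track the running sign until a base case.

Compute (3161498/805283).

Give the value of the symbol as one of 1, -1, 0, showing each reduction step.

1

(3161498/805283) = (745649/805283)   [reduce mod 805283]
reciprocity: (745649/805283) = +1·(805283/745649) since 745649 mod 4 = 1, 805283 mod 4 = 3; sign now +1
(805283/745649) = (59634/745649)   [reduce mod 745649]
59634 = 2^1·29817; (2/745649) = +1 since 745649 mod 8 = 1, so (59634/745649) = (+1)^1·(29817/745649); sign now +1
reciprocity: (29817/745649) = +1·(745649/29817) since 29817 mod 4 = 1, 745649 mod 4 = 1; sign now +1
(745649/29817) = (224/29817)   [reduce mod 29817]
224 = 2^5·7; (2/29817) = +1 since 29817 mod 8 = 1, so (224/29817) = (+1)^5·(7/29817); sign now +1
reciprocity: (7/29817) = +1·(29817/7) since 7 mod 4 = 3, 29817 mod 4 = 1; sign now +1
(29817/7) = (4/7)   [reduce mod 7]
4 = 2^2·1; (2/7) = +1 since 7 mod 8 = 7, so (4/7) = (+1)^2·(1/7); sign now +1
(1/7) = 1; final value = sign = +1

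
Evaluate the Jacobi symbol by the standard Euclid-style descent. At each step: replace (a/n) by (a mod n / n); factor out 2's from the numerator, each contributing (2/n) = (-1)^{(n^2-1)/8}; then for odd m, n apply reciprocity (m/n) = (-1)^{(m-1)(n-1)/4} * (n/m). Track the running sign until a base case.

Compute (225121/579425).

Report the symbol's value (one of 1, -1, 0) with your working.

-1

reciprocity: (225121/579425) = +1·(579425/225121) since 225121 mod 4 = 1, 579425 mod 4 = 1; sign now +1
(579425/225121) = (129183/225121)   [reduce mod 225121]
reciprocity: (129183/225121) = +1·(225121/129183) since 129183 mod 4 = 3, 225121 mod 4 = 1; sign now +1
(225121/129183) = (95938/129183)   [reduce mod 129183]
95938 = 2^1·47969; (2/129183) = +1 since 129183 mod 8 = 7, so (95938/129183) = (+1)^1·(47969/129183); sign now +1
reciprocity: (47969/129183) = +1·(129183/47969) since 47969 mod 4 = 1, 129183 mod 4 = 3; sign now +1
(129183/47969) = (33245/47969)   [reduce mod 47969]
reciprocity: (33245/47969) = +1·(47969/33245) since 33245 mod 4 = 1, 47969 mod 4 = 1; sign now +1
(47969/33245) = (14724/33245)   [reduce mod 33245]
14724 = 2^2·3681; (2/33245) = -1 since 33245 mod 8 = 5, so (14724/33245) = (-1)^2·(3681/33245); sign now +1
reciprocity: (3681/33245) = +1·(33245/3681) since 3681 mod 4 = 1, 33245 mod 4 = 1; sign now +1
(33245/3681) = (116/3681)   [reduce mod 3681]
116 = 2^2·29; (2/3681) = +1 since 3681 mod 8 = 1, so (116/3681) = (+1)^2·(29/3681); sign now +1
reciprocity: (29/3681) = +1·(3681/29) since 29 mod 4 = 1, 3681 mod 4 = 1; sign now +1
(3681/29) = (27/29)   [reduce mod 29]
reciprocity: (27/29) = +1·(29/27) since 27 mod 4 = 3, 29 mod 4 = 1; sign now +1
(29/27) = (2/27)   [reduce mod 27]
2 = 2^1·1; (2/27) = -1 since 27 mod 8 = 3, so (2/27) = (-1)^1·(1/27); sign now -1
(1/27) = 1; final value = sign = -1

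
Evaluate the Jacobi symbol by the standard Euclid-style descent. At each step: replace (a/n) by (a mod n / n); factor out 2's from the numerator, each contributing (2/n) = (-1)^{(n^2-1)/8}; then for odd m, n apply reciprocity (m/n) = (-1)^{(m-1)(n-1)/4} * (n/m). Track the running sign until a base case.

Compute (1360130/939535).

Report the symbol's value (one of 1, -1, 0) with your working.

0

(1360130/939535): 1360130 mod 939535 = 420595, so (1360130/939535) = (420595/939535)
flip (420595/939535) -> (939535/420595): both odd, 420595 mod 4 = 3, 939535 mod 4 = 3, so the flip contributes -1; sign now -1
(939535/420595): 939535 mod 420595 = 98345, so (939535/420595) = (98345/420595)
flip (98345/420595) -> (420595/98345): both odd, 98345 mod 4 = 1, 420595 mod 4 = 3, so the flip contributes +1; sign now -1
(420595/98345): 420595 mod 98345 = 27215, so (420595/98345) = (27215/98345)
flip (27215/98345) -> (98345/27215): both odd, 27215 mod 4 = 3, 98345 mod 4 = 1, so the flip contributes +1; sign now -1
(98345/27215): 98345 mod 27215 = 16700, so (98345/27215) = (16700/27215)
factor out 2^2: 16700 = 2^2·4175; with 27215 mod 8 = 7, (2/27215) = +1; sign now -1; continue with (4175/27215)
flip (4175/27215) -> (27215/4175): both odd, 4175 mod 4 = 3, 27215 mod 4 = 3, so the flip contributes -1; sign now +1
(27215/4175): 27215 mod 4175 = 2165, so (27215/4175) = (2165/4175)
flip (2165/4175) -> (4175/2165): both odd, 2165 mod 4 = 1, 4175 mod 4 = 3, so the flip contributes +1; sign now +1
(4175/2165): 4175 mod 2165 = 2010, so (4175/2165) = (2010/2165)
factor out 2^1: 2010 = 2^1·1005; with 2165 mod 8 = 5, (2/2165) = -1; sign now -1; continue with (1005/2165)
flip (1005/2165) -> (2165/1005): both odd, 1005 mod 4 = 1, 2165 mod 4 = 1, so the flip contributes +1; sign now -1
(2165/1005): 2165 mod 1005 = 155, so (2165/1005) = (155/1005)
flip (155/1005) -> (1005/155): both odd, 155 mod 4 = 3, 1005 mod 4 = 1, so the flip contributes +1; sign now -1
(1005/155): 1005 mod 155 = 75, so (1005/155) = (75/155)
flip (75/155) -> (155/75): both odd, 75 mod 4 = 3, 155 mod 4 = 3, so the flip contributes -1; sign now +1
(155/75): 155 mod 75 = 5, so (155/75) = (5/75)
flip (5/75) -> (75/5): both odd, 5 mod 4 = 1, 75 mod 4 = 3, so the flip contributes +1; sign now +1
(75/5): 75 mod 5 = 0, so (75/5) = (0/5)
reached (0/5); gcd(a, n) > 1, so (0/5) = 0 and the symbol is 0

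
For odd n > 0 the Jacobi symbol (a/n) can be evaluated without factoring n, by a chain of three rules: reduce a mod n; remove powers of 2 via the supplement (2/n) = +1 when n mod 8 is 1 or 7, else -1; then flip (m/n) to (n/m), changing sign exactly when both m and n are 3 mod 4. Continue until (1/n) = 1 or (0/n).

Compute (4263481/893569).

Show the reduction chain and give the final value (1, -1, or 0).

1

(4263481/893569) = (689205/893569)   [reduce mod 893569]
reciprocity: (689205/893569) = +1·(893569/689205) since 689205 mod 4 = 1, 893569 mod 4 = 1; sign now +1
(893569/689205) = (204364/689205)   [reduce mod 689205]
204364 = 2^2·51091; (2/689205) = -1 since 689205 mod 8 = 5, so (204364/689205) = (-1)^2·(51091/689205); sign now +1
reciprocity: (51091/689205) = +1·(689205/51091) since 51091 mod 4 = 3, 689205 mod 4 = 1; sign now +1
(689205/51091) = (25022/51091)   [reduce mod 51091]
25022 = 2^1·12511; (2/51091) = -1 since 51091 mod 8 = 3, so (25022/51091) = (-1)^1·(12511/51091); sign now -1
reciprocity: (12511/51091) = -1·(51091/12511) since 12511 mod 4 = 3, 51091 mod 4 = 3; sign now +1
(51091/12511) = (1047/12511)   [reduce mod 12511]
reciprocity: (1047/12511) = -1·(12511/1047) since 1047 mod 4 = 3, 12511 mod 4 = 3; sign now -1
(12511/1047) = (994/1047)   [reduce mod 1047]
994 = 2^1·497; (2/1047) = +1 since 1047 mod 8 = 7, so (994/1047) = (+1)^1·(497/1047); sign now -1
reciprocity: (497/1047) = +1·(1047/497) since 497 mod 4 = 1, 1047 mod 4 = 3; sign now -1
(1047/497) = (53/497)   [reduce mod 497]
reciprocity: (53/497) = +1·(497/53) since 53 mod 4 = 1, 497 mod 4 = 1; sign now -1
(497/53) = (20/53)   [reduce mod 53]
20 = 2^2·5; (2/53) = -1 since 53 mod 8 = 5, so (20/53) = (-1)^2·(5/53); sign now -1
reciprocity: (5/53) = +1·(53/5) since 5 mod 4 = 1, 53 mod 4 = 1; sign now -1
(53/5) = (3/5)   [reduce mod 5]
reciprocity: (3/5) = +1·(5/3) since 3 mod 4 = 3, 5 mod 4 = 1; sign now -1
(5/3) = (2/3)   [reduce mod 3]
2 = 2^1·1; (2/3) = -1 since 3 mod 8 = 3, so (2/3) = (-1)^1·(1/3); sign now +1
(1/3) = 1; final value = sign = +1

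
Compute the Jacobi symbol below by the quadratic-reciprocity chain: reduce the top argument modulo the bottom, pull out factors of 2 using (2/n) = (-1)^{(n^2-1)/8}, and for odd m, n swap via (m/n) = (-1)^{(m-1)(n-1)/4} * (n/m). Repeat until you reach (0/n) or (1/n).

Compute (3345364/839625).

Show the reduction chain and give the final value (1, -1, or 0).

1

(3345364/839625): 3345364 mod 839625 = 826489, so (3345364/839625) = (826489/839625)
flip (826489/839625) -> (839625/826489): both odd, 826489 mod 4 = 1, 839625 mod 4 = 1, so the flip contributes +1; sign now +1
(839625/826489): 839625 mod 826489 = 13136, so (839625/826489) = (13136/826489)
factor out 2^4: 13136 = 2^4·821; with 826489 mod 8 = 1, (2/826489) = +1; sign now +1; continue with (821/826489)
flip (821/826489) -> (826489/821): both odd, 821 mod 4 = 1, 826489 mod 4 = 1, so the flip contributes +1; sign now +1
(826489/821): 826489 mod 821 = 563, so (826489/821) = (563/821)
flip (563/821) -> (821/563): both odd, 563 mod 4 = 3, 821 mod 4 = 1, so the flip contributes +1; sign now +1
(821/563): 821 mod 563 = 258, so (821/563) = (258/563)
factor out 2^1: 258 = 2^1·129; with 563 mod 8 = 3, (2/563) = -1; sign now -1; continue with (129/563)
flip (129/563) -> (563/129): both odd, 129 mod 4 = 1, 563 mod 4 = 3, so the flip contributes +1; sign now -1
(563/129): 563 mod 129 = 47, so (563/129) = (47/129)
flip (47/129) -> (129/47): both odd, 47 mod 4 = 3, 129 mod 4 = 1, so the flip contributes +1; sign now -1
(129/47): 129 mod 47 = 35, so (129/47) = (35/47)
flip (35/47) -> (47/35): both odd, 35 mod 4 = 3, 47 mod 4 = 3, so the flip contributes -1; sign now +1
(47/35): 47 mod 35 = 12, so (47/35) = (12/35)
factor out 2^2: 12 = 2^2·3; with 35 mod 8 = 3, (2/35) = -1; sign now +1; continue with (3/35)
flip (3/35) -> (35/3): both odd, 3 mod 4 = 3, 35 mod 4 = 3, so the flip contributes -1; sign now -1
(35/3): 35 mod 3 = 2, so (35/3) = (2/3)
factor out 2^1: 2 = 2^1·1; with 3 mod 8 = 3, (2/3) = -1; sign now +1; continue with (1/3)
reached (1/3) = 1, so the symbol is +1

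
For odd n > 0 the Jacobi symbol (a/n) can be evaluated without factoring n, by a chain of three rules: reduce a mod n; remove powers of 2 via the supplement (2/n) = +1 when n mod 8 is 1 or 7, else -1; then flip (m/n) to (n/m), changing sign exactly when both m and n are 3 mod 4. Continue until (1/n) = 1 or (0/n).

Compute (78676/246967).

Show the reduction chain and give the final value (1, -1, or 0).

-1

78676 = 2^2·19669; (2/246967) = +1 since 246967 mod 8 = 7, so (78676/246967) = (+1)^2·(19669/246967); sign now +1
reciprocity: (19669/246967) = +1·(246967/19669) since 19669 mod 4 = 1, 246967 mod 4 = 3; sign now +1
(246967/19669) = (10939/19669)   [reduce mod 19669]
reciprocity: (10939/19669) = +1·(19669/10939) since 10939 mod 4 = 3, 19669 mod 4 = 1; sign now +1
(19669/10939) = (8730/10939)   [reduce mod 10939]
8730 = 2^1·4365; (2/10939) = -1 since 10939 mod 8 = 3, so (8730/10939) = (-1)^1·(4365/10939); sign now -1
reciprocity: (4365/10939) = +1·(10939/4365) since 4365 mod 4 = 1, 10939 mod 4 = 3; sign now -1
(10939/4365) = (2209/4365)   [reduce mod 4365]
reciprocity: (2209/4365) = +1·(4365/2209) since 2209 mod 4 = 1, 4365 mod 4 = 1; sign now -1
(4365/2209) = (2156/2209)   [reduce mod 2209]
2156 = 2^2·539; (2/2209) = +1 since 2209 mod 8 = 1, so (2156/2209) = (+1)^2·(539/2209); sign now -1
reciprocity: (539/2209) = +1·(2209/539) since 539 mod 4 = 3, 2209 mod 4 = 1; sign now -1
(2209/539) = (53/539)   [reduce mod 539]
reciprocity: (53/539) = +1·(539/53) since 53 mod 4 = 1, 539 mod 4 = 3; sign now -1
(539/53) = (9/53)   [reduce mod 53]
reciprocity: (9/53) = +1·(53/9) since 9 mod 4 = 1, 53 mod 4 = 1; sign now -1
(53/9) = (8/9)   [reduce mod 9]
8 = 2^3·1; (2/9) = +1 since 9 mod 8 = 1, so (8/9) = (+1)^3·(1/9); sign now -1
(1/9) = 1; final value = sign = -1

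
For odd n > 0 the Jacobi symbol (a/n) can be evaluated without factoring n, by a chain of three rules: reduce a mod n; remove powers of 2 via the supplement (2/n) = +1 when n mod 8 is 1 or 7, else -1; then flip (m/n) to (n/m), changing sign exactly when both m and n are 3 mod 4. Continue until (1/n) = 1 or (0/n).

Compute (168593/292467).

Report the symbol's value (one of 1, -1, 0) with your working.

reciprocity: (168593/292467) = +1·(292467/168593) since 168593 mod 4 = 1, 292467 mod 4 = 3; sign now +1
(292467/168593) = (123874/168593)   [reduce mod 168593]
123874 = 2^1·61937; (2/168593) = +1 since 168593 mod 8 = 1, so (123874/168593) = (+1)^1·(61937/168593); sign now +1
reciprocity: (61937/168593) = +1·(168593/61937) since 61937 mod 4 = 1, 168593 mod 4 = 1; sign now +1
(168593/61937) = (44719/61937)   [reduce mod 61937]
reciprocity: (44719/61937) = +1·(61937/44719) since 44719 mod 4 = 3, 61937 mod 4 = 1; sign now +1
(61937/44719) = (17218/44719)   [reduce mod 44719]
17218 = 2^1·8609; (2/44719) = +1 since 44719 mod 8 = 7, so (17218/44719) = (+1)^1·(8609/44719); sign now +1
reciprocity: (8609/44719) = +1·(44719/8609) since 8609 mod 4 = 1, 44719 mod 4 = 3; sign now +1
(44719/8609) = (1674/8609)   [reduce mod 8609]
1674 = 2^1·837; (2/8609) = +1 since 8609 mod 8 = 1, so (1674/8609) = (+1)^1·(837/8609); sign now +1
reciprocity: (837/8609) = +1·(8609/837) since 837 mod 4 = 1, 8609 mod 4 = 1; sign now +1
(8609/837) = (239/837)   [reduce mod 837]
reciprocity: (239/837) = +1·(837/239) since 239 mod 4 = 3, 837 mod 4 = 1; sign now +1
(837/239) = (120/239)   [reduce mod 239]
120 = 2^3·15; (2/239) = +1 since 239 mod 8 = 7, so (120/239) = (+1)^3·(15/239); sign now +1
reciprocity: (15/239) = -1·(239/15) since 15 mod 4 = 3, 239 mod 4 = 3; sign now -1
(239/15) = (14/15)   [reduce mod 15]
14 = 2^1·7; (2/15) = +1 since 15 mod 8 = 7, so (14/15) = (+1)^1·(7/15); sign now -1
reciprocity: (7/15) = -1·(15/7) since 7 mod 4 = 3, 15 mod 4 = 3; sign now +1
(15/7) = (1/7)   [reduce mod 7]
(1/7) = 1; final value = sign = +1

1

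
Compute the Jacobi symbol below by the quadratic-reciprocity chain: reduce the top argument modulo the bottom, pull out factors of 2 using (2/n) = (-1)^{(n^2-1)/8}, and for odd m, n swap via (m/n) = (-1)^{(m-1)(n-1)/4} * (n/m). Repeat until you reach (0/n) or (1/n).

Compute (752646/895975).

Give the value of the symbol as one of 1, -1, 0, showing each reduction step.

-1

752646 = 2^1·376323; (2/895975) = +1 since 895975 mod 8 = 7, so (752646/895975) = (+1)^1·(376323/895975); sign now +1
reciprocity: (376323/895975) = -1·(895975/376323) since 376323 mod 4 = 3, 895975 mod 4 = 3; sign now -1
(895975/376323) = (143329/376323)   [reduce mod 376323]
reciprocity: (143329/376323) = +1·(376323/143329) since 143329 mod 4 = 1, 376323 mod 4 = 3; sign now -1
(376323/143329) = (89665/143329)   [reduce mod 143329]
reciprocity: (89665/143329) = +1·(143329/89665) since 89665 mod 4 = 1, 143329 mod 4 = 1; sign now -1
(143329/89665) = (53664/89665)   [reduce mod 89665]
53664 = 2^5·1677; (2/89665) = +1 since 89665 mod 8 = 1, so (53664/89665) = (+1)^5·(1677/89665); sign now -1
reciprocity: (1677/89665) = +1·(89665/1677) since 1677 mod 4 = 1, 89665 mod 4 = 1; sign now -1
(89665/1677) = (784/1677)   [reduce mod 1677]
784 = 2^4·49; (2/1677) = -1 since 1677 mod 8 = 5, so (784/1677) = (-1)^4·(49/1677); sign now -1
reciprocity: (49/1677) = +1·(1677/49) since 49 mod 4 = 1, 1677 mod 4 = 1; sign now -1
(1677/49) = (11/49)   [reduce mod 49]
reciprocity: (11/49) = +1·(49/11) since 11 mod 4 = 3, 49 mod 4 = 1; sign now -1
(49/11) = (5/11)   [reduce mod 11]
reciprocity: (5/11) = +1·(11/5) since 5 mod 4 = 1, 11 mod 4 = 3; sign now -1
(11/5) = (1/5)   [reduce mod 5]
(1/5) = 1; final value = sign = -1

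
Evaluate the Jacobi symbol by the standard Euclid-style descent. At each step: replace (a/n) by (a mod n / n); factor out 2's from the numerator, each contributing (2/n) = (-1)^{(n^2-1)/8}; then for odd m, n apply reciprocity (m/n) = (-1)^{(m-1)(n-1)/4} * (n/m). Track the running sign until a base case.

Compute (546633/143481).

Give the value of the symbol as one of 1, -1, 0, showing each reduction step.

0

(546633/143481) = (116190/143481)   [reduce mod 143481]
116190 = 2^1·58095; (2/143481) = +1 since 143481 mod 8 = 1, so (116190/143481) = (+1)^1·(58095/143481); sign now +1
reciprocity: (58095/143481) = +1·(143481/58095) since 58095 mod 4 = 3, 143481 mod 4 = 1; sign now +1
(143481/58095) = (27291/58095)   [reduce mod 58095]
reciprocity: (27291/58095) = -1·(58095/27291) since 27291 mod 4 = 3, 58095 mod 4 = 3; sign now -1
(58095/27291) = (3513/27291)   [reduce mod 27291]
reciprocity: (3513/27291) = +1·(27291/3513) since 3513 mod 4 = 1, 27291 mod 4 = 3; sign now -1
(27291/3513) = (2700/3513)   [reduce mod 3513]
2700 = 2^2·675; (2/3513) = +1 since 3513 mod 8 = 1, so (2700/3513) = (+1)^2·(675/3513); sign now -1
reciprocity: (675/3513) = +1·(3513/675) since 675 mod 4 = 3, 3513 mod 4 = 1; sign now -1
(3513/675) = (138/675)   [reduce mod 675]
138 = 2^1·69; (2/675) = -1 since 675 mod 8 = 3, so (138/675) = (-1)^1·(69/675); sign now +1
reciprocity: (69/675) = +1·(675/69) since 69 mod 4 = 1, 675 mod 4 = 3; sign now +1
(675/69) = (54/69)   [reduce mod 69]
54 = 2^1·27; (2/69) = -1 since 69 mod 8 = 5, so (54/69) = (-1)^1·(27/69); sign now -1
reciprocity: (27/69) = +1·(69/27) since 27 mod 4 = 3, 69 mod 4 = 1; sign now -1
(69/27) = (15/27)   [reduce mod 27]
reciprocity: (15/27) = -1·(27/15) since 15 mod 4 = 3, 27 mod 4 = 3; sign now +1
(27/15) = (12/15)   [reduce mod 15]
12 = 2^2·3; (2/15) = +1 since 15 mod 8 = 7, so (12/15) = (+1)^2·(3/15); sign now +1
reciprocity: (3/15) = -1·(15/3) since 3 mod 4 = 3, 15 mod 4 = 3; sign now -1
(15/3) = (0/3)   [reduce mod 3]
(0/3) = 0   [gcd(a, n) > 1]; final value = 0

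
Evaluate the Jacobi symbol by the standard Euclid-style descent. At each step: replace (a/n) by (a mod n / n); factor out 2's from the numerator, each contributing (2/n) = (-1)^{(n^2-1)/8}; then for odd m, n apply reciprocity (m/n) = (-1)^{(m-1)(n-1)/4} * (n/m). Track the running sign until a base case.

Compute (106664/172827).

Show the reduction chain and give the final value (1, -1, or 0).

106664 = 2^3·13333; (2/172827) = -1 since 172827 mod 8 = 3, so (106664/172827) = (-1)^3·(13333/172827); sign now -1
reciprocity: (13333/172827) = +1·(172827/13333) since 13333 mod 4 = 1, 172827 mod 4 = 3; sign now -1
(172827/13333) = (12831/13333)   [reduce mod 13333]
reciprocity: (12831/13333) = +1·(13333/12831) since 12831 mod 4 = 3, 13333 mod 4 = 1; sign now -1
(13333/12831) = (502/12831)   [reduce mod 12831]
502 = 2^1·251; (2/12831) = +1 since 12831 mod 8 = 7, so (502/12831) = (+1)^1·(251/12831); sign now -1
reciprocity: (251/12831) = -1·(12831/251) since 251 mod 4 = 3, 12831 mod 4 = 3; sign now +1
(12831/251) = (30/251)   [reduce mod 251]
30 = 2^1·15; (2/251) = -1 since 251 mod 8 = 3, so (30/251) = (-1)^1·(15/251); sign now -1
reciprocity: (15/251) = -1·(251/15) since 15 mod 4 = 3, 251 mod 4 = 3; sign now +1
(251/15) = (11/15)   [reduce mod 15]
reciprocity: (11/15) = -1·(15/11) since 11 mod 4 = 3, 15 mod 4 = 3; sign now -1
(15/11) = (4/11)   [reduce mod 11]
4 = 2^2·1; (2/11) = -1 since 11 mod 8 = 3, so (4/11) = (-1)^2·(1/11); sign now -1
(1/11) = 1; final value = sign = -1

-1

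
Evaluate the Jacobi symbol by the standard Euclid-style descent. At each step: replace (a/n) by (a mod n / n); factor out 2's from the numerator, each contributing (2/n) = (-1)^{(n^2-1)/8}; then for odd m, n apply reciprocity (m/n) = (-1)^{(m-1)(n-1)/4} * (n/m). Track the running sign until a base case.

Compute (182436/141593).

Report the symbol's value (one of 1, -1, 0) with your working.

-1

(182436/141593) = (40843/141593)   [reduce mod 141593]
reciprocity: (40843/141593) = +1·(141593/40843) since 40843 mod 4 = 3, 141593 mod 4 = 1; sign now +1
(141593/40843) = (19064/40843)   [reduce mod 40843]
19064 = 2^3·2383; (2/40843) = -1 since 40843 mod 8 = 3, so (19064/40843) = (-1)^3·(2383/40843); sign now -1
reciprocity: (2383/40843) = -1·(40843/2383) since 2383 mod 4 = 3, 40843 mod 4 = 3; sign now +1
(40843/2383) = (332/2383)   [reduce mod 2383]
332 = 2^2·83; (2/2383) = +1 since 2383 mod 8 = 7, so (332/2383) = (+1)^2·(83/2383); sign now +1
reciprocity: (83/2383) = -1·(2383/83) since 83 mod 4 = 3, 2383 mod 4 = 3; sign now -1
(2383/83) = (59/83)   [reduce mod 83]
reciprocity: (59/83) = -1·(83/59) since 59 mod 4 = 3, 83 mod 4 = 3; sign now +1
(83/59) = (24/59)   [reduce mod 59]
24 = 2^3·3; (2/59) = -1 since 59 mod 8 = 3, so (24/59) = (-1)^3·(3/59); sign now -1
reciprocity: (3/59) = -1·(59/3) since 3 mod 4 = 3, 59 mod 4 = 3; sign now +1
(59/3) = (2/3)   [reduce mod 3]
2 = 2^1·1; (2/3) = -1 since 3 mod 8 = 3, so (2/3) = (-1)^1·(1/3); sign now -1
(1/3) = 1; final value = sign = -1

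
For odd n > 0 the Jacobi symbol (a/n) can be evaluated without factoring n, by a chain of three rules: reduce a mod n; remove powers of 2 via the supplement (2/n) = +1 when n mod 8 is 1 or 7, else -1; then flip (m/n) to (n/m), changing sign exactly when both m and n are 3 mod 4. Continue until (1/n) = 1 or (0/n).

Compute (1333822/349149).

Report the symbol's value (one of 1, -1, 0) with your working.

(1333822/349149): 1333822 mod 349149 = 286375, so (1333822/349149) = (286375/349149)
flip (286375/349149) -> (349149/286375): both odd, 286375 mod 4 = 3, 349149 mod 4 = 1, so the flip contributes +1; sign now +1
(349149/286375): 349149 mod 286375 = 62774, so (349149/286375) = (62774/286375)
factor out 2^1: 62774 = 2^1·31387; with 286375 mod 8 = 7, (2/286375) = +1; sign now +1; continue with (31387/286375)
flip (31387/286375) -> (286375/31387): both odd, 31387 mod 4 = 3, 286375 mod 4 = 3, so the flip contributes -1; sign now -1
(286375/31387): 286375 mod 31387 = 3892, so (286375/31387) = (3892/31387)
factor out 2^2: 3892 = 2^2·973; with 31387 mod 8 = 3, (2/31387) = -1; sign now -1; continue with (973/31387)
flip (973/31387) -> (31387/973): both odd, 973 mod 4 = 1, 31387 mod 4 = 3, so the flip contributes +1; sign now -1
(31387/973): 31387 mod 973 = 251, so (31387/973) = (251/973)
flip (251/973) -> (973/251): both odd, 251 mod 4 = 3, 973 mod 4 = 1, so the flip contributes +1; sign now -1
(973/251): 973 mod 251 = 220, so (973/251) = (220/251)
factor out 2^2: 220 = 2^2·55; with 251 mod 8 = 3, (2/251) = -1; sign now -1; continue with (55/251)
flip (55/251) -> (251/55): both odd, 55 mod 4 = 3, 251 mod 4 = 3, so the flip contributes -1; sign now +1
(251/55): 251 mod 55 = 31, so (251/55) = (31/55)
flip (31/55) -> (55/31): both odd, 31 mod 4 = 3, 55 mod 4 = 3, so the flip contributes -1; sign now -1
(55/31): 55 mod 31 = 24, so (55/31) = (24/31)
factor out 2^3: 24 = 2^3·3; with 31 mod 8 = 7, (2/31) = +1; sign now -1; continue with (3/31)
flip (3/31) -> (31/3): both odd, 3 mod 4 = 3, 31 mod 4 = 3, so the flip contributes -1; sign now +1
(31/3): 31 mod 3 = 1, so (31/3) = (1/3)
reached (1/3) = 1, so the symbol is +1

1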